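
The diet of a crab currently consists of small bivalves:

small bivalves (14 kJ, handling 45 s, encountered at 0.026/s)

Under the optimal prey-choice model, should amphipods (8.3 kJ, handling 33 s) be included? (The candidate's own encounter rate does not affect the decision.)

Yes

Current rate: (0.026×14)/(1 + 0.026×45) = 0.1677 kJ/s.
amphipods: E/h = 8.3/33 = 0.2515 kJ/s.
0.2515 > 0.1677, so adding amphipods raises the average — include it.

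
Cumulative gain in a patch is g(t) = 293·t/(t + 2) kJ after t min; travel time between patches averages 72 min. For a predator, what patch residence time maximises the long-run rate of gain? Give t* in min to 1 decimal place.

By the marginal value theorem, leave when the instantaneous gain rate g'(t) equals the habitat-wide average g(t)/(T + t).
g'(t) = 293·2/(t + 2)². Setting 293·2/(t+2)² = 293t/[(t+2)(72+t)] gives 2(72+t) = t(t+2), so t² = 2×72 = 144.
t* = √144 = 12 min.

12.0 min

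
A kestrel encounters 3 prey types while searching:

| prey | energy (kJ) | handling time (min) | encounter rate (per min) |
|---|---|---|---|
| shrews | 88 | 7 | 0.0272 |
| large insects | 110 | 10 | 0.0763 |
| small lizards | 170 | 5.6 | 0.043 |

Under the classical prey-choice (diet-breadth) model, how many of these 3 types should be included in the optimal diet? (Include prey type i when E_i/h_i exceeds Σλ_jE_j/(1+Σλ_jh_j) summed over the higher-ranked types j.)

Profitabilities (E/h, kJ/min): small lizards 30.4, shrews 12.6, large insects 11. Add prey in this order while the next type's profitability exceeds the intake rate on those already taken.
Rate on top 1: 5.891. shrews: 12.6 > 5.891 → include.
Rate on top 2: 6.78. large insects: 11 > 6.78 → include.
Optimal diet: small lizards, shrews, large insects — 3 of 3 types.

3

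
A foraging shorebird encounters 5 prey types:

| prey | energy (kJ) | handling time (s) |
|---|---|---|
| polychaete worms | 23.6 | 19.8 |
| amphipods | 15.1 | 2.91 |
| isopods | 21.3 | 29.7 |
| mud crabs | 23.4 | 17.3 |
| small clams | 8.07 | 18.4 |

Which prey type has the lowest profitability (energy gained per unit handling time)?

Profitability E/h (kJ/s): polychaete worms = 23.6/19.8 = 1.19, amphipods = 15.1/2.91 = 5.19, isopods = 21.3/29.7 = 0.717, mud crabs = 23.4/17.3 = 1.35, small clams = 8.07/18.4 = 0.439.
Ranked: amphipods > mud crabs > polychaete worms > isopods > small clams.

small clams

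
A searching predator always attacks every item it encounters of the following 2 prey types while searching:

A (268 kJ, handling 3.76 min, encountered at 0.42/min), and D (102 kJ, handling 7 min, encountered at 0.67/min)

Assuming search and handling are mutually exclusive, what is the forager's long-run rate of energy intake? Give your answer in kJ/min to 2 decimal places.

R = (0.42×268 + 0.67×102) / (1 + 0.42×3.76 + 0.67×7) = 180.9/7.269 = 24.89 kJ/min.

24.89 kJ/min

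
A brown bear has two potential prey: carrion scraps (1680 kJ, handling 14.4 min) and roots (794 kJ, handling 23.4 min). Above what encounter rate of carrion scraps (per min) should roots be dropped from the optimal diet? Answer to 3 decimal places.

At the threshold, the rate on carrion scraps alone equals the profitability of roots: λ·1680/(1 + λ·14.4) = 794/23.4 = 33.93.
Rearranging, λ(1680 − 33.93×14.4) = 33.93, so λ = 33.93/1191 = 0.02848 per min.

0.028 per min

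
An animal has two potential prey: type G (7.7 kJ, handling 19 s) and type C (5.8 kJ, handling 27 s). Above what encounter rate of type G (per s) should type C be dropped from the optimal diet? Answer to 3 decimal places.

0.059 per s

The zero-one rule: include type C iff E₂/h₂ > λE₁/(1+λh₁). Equality gives the switch point.
λE₁h₂ = E₂ + λE₂h₁ ⇒ λ = E₂/(E₁h₂ − E₂h₁) = 5.8/(207.9 − 110.2) = 0.05937 per s.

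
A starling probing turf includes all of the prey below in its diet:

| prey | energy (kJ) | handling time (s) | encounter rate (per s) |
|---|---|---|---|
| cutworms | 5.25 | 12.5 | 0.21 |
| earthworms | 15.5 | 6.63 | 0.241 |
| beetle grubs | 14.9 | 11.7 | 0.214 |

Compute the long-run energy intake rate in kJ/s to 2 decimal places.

R = (0.21×5.25 + 0.241×15.5 + 0.214×14.9) / (1 + 0.21×12.5 + 0.241×6.63 + 0.214×11.7) = 8.027/7.727 = 1.039 kJ/s.

1.04 kJ/s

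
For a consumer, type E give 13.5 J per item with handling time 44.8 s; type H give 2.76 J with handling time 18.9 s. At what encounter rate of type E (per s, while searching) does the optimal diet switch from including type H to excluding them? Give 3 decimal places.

0.021 per s

Drop type H once their profitability E₂/h₂ falls below the rate achievable on type E alone: E₂/h₂ = λE₁/(1 + λh₁).
Solve for λ: λE₁h₂ = E₂(1 + λh₁) → λ(E₁h₂ − E₂h₁) = E₂ → λ = E₂/(E₁h₂ − E₂h₁).
λ = 2.76/(13.5×18.9 − 2.76×44.8) = 2.76/131.5 = 0.02099 per s.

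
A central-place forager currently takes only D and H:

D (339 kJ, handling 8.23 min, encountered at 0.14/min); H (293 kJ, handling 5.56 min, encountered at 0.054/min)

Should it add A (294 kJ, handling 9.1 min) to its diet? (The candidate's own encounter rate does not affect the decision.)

Current rate: (0.14×339 + 0.054×293)/(1 + 0.14×8.23 + 0.054×5.56) = 25.8 kJ/min.
A: E/h = 294/9.1 = 32.31 kJ/min.
Since 32.31 > R, including A increases the long-run rate.

Yes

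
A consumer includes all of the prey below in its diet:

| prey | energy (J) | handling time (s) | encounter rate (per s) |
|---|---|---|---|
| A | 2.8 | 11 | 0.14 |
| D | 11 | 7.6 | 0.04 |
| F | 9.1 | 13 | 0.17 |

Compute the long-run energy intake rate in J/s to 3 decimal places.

0.471 J/s

R = (0.14×2.8 + 0.04×11 + 0.17×9.1) / (1 + 0.14×11 + 0.04×7.6 + 0.17×13) = 2.379/5.054 = 0.4707 J/s.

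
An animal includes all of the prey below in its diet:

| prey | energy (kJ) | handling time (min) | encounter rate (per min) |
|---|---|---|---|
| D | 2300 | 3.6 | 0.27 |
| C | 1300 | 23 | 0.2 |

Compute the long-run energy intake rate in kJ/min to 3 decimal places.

134.054 kJ/min

R = Σλ_iE_i / (1 + Σλ_ih_i)
Numerator: 0.27×2300 + 0.2×1300 = 881
Denominator: 1 + 0.27×3.6 + 0.2×23 = 6.572
R = 881/6.572 = 134.1 kJ/min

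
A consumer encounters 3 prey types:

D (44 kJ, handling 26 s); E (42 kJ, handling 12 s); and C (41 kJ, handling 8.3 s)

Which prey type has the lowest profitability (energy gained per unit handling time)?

D

In descending order of E/h:
C: 41/8.3 = 4.94 kJ/s
E: 42/12 = 3.5 kJ/s
D: 44/26 = 1.69 kJ/s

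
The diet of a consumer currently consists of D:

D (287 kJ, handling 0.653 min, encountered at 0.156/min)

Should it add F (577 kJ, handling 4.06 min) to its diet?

On D alone, R = ΣλE/(1+Σλh) = 44.77/1.102 = 40.63 kJ/min.
F: E/h = 577/4.06 = 142.1 kJ/min.
142.1 > 40.63, so adding F raises the average — include it.

Yes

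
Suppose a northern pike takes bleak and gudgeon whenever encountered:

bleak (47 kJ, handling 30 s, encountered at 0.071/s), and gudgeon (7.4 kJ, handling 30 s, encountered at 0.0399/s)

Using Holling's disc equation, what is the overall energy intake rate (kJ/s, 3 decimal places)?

R = (0.071×47 + 0.0399×7.4) / (1 + 0.071×30 + 0.0399×30) = 3.632/4.327 = 0.8394 kJ/s.

0.839 kJ/s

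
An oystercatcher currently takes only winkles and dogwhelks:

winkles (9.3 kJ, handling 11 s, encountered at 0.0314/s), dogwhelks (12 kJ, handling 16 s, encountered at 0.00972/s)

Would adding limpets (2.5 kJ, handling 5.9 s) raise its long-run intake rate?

Intake rate on the current diet: R = (0.0314×9.3 + 0.00972×12) / (1 + 0.0314×11 + 0.00972×16) = 0.4087/1.501 = 0.2723 kJ/s.
limpets: E/h = 2.5/5.9 = 0.4237 kJ/s.
0.4237 > 0.2723, so adding limpets raises the average — include it.

Yes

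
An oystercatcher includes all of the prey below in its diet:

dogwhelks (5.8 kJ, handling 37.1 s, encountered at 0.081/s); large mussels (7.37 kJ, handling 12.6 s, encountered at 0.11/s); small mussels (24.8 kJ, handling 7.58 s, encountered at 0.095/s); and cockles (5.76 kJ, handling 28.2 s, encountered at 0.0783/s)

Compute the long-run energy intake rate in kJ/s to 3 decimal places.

Energy encountered per unit search time: 0.081×5.8 + 0.11×7.37 + 0.095×24.8 + 0.0783×5.76 = 4.088 kJ/s.
Handling time per unit search time: 0.081×37.1 + 0.11×12.6 + 0.095×7.58 + 0.0783×28.2 = 7.319.
Rate = 4.088/(1 + 7.319) = 0.4913 kJ/s.

0.491 kJ/s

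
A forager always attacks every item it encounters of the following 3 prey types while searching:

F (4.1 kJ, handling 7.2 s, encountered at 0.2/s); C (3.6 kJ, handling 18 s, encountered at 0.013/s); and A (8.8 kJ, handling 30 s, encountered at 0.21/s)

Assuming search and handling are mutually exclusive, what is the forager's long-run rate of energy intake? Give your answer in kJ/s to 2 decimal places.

R = (0.2×4.1 + 0.013×3.6 + 0.21×8.8) / (1 + 0.2×7.2 + 0.013×18 + 0.21×30) = 2.715/8.974 = 0.3025 kJ/s.

0.30 kJ/s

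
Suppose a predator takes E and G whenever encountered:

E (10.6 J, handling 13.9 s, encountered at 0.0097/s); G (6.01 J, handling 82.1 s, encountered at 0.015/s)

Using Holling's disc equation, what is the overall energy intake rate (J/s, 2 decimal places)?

0.08 J/s

R = Σλ_iE_i / (1 + Σλ_ih_i)
Numerator: 0.0097×10.6 + 0.015×6.01 = 0.193
Denominator: 1 + 0.0097×13.9 + 0.015×82.1 = 2.366
R = 0.193/2.366 = 0.08155 J/s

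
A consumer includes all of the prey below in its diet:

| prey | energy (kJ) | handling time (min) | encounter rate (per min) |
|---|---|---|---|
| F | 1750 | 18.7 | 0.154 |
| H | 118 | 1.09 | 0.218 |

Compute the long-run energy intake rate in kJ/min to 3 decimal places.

Energy encountered per unit search time: 0.154×1750 + 0.218×118 = 295.2 kJ/min.
Handling time per unit search time: 0.154×18.7 + 0.218×1.09 = 3.117.
Rate = 295.2/(1 + 3.117) = 71.7 kJ/min.

71.701 kJ/min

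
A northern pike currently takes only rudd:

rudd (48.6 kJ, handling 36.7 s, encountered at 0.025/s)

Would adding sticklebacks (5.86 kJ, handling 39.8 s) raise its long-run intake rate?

No

Current rate: (0.025×48.6)/(1 + 0.025×36.7) = 0.6336 kJ/s.
sticklebacks: E/h = 5.86/39.8 = 0.1472 kJ/s.
Since 0.1472 < R, time spent handling sticklebacks is better spent searching.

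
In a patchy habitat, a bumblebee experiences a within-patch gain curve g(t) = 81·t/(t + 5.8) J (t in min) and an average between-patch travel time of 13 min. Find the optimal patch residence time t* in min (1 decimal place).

8.7 min

Optimal t* satisfies g'(t*) = g(t*)/(T + t*).
g'(t) = 81·5.8/(t + 5.8)². Setting 81·5.8/(t+5.8)² = 81t/[(t+5.8)(13+t)] gives 5.8(13+t) = t(t+5.8), so t² = 5.8×13 = 75.4.
t* = √75.4 = 8.683 min.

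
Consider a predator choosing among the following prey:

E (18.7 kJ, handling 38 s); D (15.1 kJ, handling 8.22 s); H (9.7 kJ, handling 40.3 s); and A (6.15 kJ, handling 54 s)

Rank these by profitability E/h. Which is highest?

D

Profitability E/h (kJ/s): E = 18.7/38 = 0.492, D = 15.1/8.22 = 1.84, H = 9.7/40.3 = 0.241, A = 6.15/54 = 0.114.
Ranked: D > E > H > A.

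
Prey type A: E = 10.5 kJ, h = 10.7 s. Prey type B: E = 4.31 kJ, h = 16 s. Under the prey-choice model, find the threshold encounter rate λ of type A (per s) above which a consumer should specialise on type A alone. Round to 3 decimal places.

0.035 per s

At the threshold, the rate on type A alone equals the profitability of type B: λ·10.5/(1 + λ·10.7) = 4.31/16 = 0.2694.
Rearranging, λ(10.5 − 0.2694×10.7) = 0.2694, so λ = 0.2694/7.618 = 0.03536 per s.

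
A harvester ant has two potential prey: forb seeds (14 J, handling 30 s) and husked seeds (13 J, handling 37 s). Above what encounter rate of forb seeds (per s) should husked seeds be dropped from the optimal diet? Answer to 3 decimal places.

0.102 per s

The zero-one rule: include husked seeds iff E₂/h₂ > λE₁/(1+λh₁). Equality gives the switch point.
λE₁h₂ = E₂ + λE₂h₁ ⇒ λ = E₂/(E₁h₂ − E₂h₁) = 13/(518 − 390) = 0.1016 per s.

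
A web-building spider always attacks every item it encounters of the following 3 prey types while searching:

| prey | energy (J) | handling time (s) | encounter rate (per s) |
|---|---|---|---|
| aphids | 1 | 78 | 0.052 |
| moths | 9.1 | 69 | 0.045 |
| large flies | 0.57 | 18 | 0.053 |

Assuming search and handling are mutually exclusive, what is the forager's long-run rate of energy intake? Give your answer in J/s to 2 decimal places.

Energy encountered per unit search time: 0.052×1 + 0.045×9.1 + 0.053×0.57 = 0.4917 J/s.
Handling time per unit search time: 0.052×78 + 0.045×69 + 0.053×18 = 8.115.
Rate = 0.4917/(1 + 8.115) = 0.05395 J/s.

0.05 J/s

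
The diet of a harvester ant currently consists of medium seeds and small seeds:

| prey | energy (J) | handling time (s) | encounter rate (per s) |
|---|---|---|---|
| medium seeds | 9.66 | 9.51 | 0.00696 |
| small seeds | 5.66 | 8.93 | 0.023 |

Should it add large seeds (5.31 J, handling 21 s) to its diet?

Intake rate on the current diet: R = (0.00696×9.66 + 0.023×5.66) / (1 + 0.00696×9.51 + 0.023×8.93) = 0.1974/1.272 = 0.1553 J/s.
Profitability of large seeds: 5.31/21 = 0.2529 J/s.
0.2529 > 0.1553, so adding large seeds raises the average — include it.

Yes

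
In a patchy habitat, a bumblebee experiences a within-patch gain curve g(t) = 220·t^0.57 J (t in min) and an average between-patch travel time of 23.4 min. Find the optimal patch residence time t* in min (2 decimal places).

31.02 min

Optimal t* satisfies g'(t*) = g(t*)/(T + t*).
g'(t) = 0.57·220·t^-0.43. Setting 0.57·220·t^-0.43 = 220·t^0.57/(23.4+t) gives 0.57(23.4+t) = t, so 0.43·t = 0.57×23.4.
t* = 0.57×23.4/0.43 = 31.02 min.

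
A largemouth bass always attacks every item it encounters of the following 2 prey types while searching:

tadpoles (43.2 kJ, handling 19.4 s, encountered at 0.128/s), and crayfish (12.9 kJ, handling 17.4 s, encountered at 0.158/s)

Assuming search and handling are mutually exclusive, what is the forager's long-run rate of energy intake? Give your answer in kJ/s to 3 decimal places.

Energy encountered per unit search time: 0.128×43.2 + 0.158×12.9 = 7.568 kJ/s.
Handling time per unit search time: 0.128×19.4 + 0.158×17.4 = 5.232.
Rate = 7.568/(1 + 5.232) = 1.214 kJ/s.

1.214 kJ/s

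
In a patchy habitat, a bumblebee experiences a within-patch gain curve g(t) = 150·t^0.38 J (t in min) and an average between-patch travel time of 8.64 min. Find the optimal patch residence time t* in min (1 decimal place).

Optimal t* satisfies g'(t*) = g(t*)/(T + t*).
g'(t) = 0.38·150·t^-0.62. Setting 0.38·150·t^-0.62 = 150·t^0.38/(8.64+t) gives 0.38(8.64+t) = t, so 0.62·t = 0.38×8.64.
t* = 0.38×8.64/0.62 = 5.295 min.

5.3 min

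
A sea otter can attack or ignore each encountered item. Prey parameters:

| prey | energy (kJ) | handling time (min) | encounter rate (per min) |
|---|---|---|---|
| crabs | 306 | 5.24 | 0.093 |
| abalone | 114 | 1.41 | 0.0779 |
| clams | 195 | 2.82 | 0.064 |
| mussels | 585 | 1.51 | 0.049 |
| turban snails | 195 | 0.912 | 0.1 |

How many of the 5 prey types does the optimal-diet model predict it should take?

5

Profitabilities (E/h, kJ/min): mussels 387, turban snails 214, abalone 80.9, clams 69.1, crabs 58.4. Add prey in this order while the next type's profitability exceeds the intake rate on those already taken.
Rate on top 1: 26.69. turban snails: 214 > 26.69 → include.
Rate on top 2: 41.34. abalone: 80.9 > 41.34 → include.
Rate on top 3: 44.74. clams: 69.1 > 44.74 → include.
Rate on top 4: 47.77. crabs: 58.4 > 47.77 → include.
Optimal diet: mussels, turban snails, abalone, clams, crabs — 5 of 5 types.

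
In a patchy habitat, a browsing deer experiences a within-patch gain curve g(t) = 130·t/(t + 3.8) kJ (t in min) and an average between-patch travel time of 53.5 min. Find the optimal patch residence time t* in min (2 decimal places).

Optimal t* satisfies g'(t*) = g(t*)/(T + t*).
g'(t) = 130·3.8/(t + 3.8)². Setting 130·3.8/(t+3.8)² = 130t/[(t+3.8)(53.5+t)] gives 3.8(53.5+t) = t(t+3.8), so t² = 3.8×53.5 = 203.3.
t* = √203.3 = 14.26 min.

14.26 min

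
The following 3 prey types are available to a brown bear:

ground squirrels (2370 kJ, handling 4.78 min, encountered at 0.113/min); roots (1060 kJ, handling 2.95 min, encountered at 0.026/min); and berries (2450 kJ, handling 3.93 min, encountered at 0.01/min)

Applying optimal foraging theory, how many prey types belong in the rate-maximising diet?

3

E/h in descending order: berries 623, ground squirrels 496, roots 359 kJ/min. The optimal diet is the largest prefix of this list for which every included type satisfies E_i/h_i > R on the types above it.
Rate on top 1: 23.57. ground squirrels: 496 > 23.57 → include.
Rate on top 2: 185.1. roots: 359 > 185.1 → include.
Optimal diet: berries, ground squirrels, roots — 3 of 3 types.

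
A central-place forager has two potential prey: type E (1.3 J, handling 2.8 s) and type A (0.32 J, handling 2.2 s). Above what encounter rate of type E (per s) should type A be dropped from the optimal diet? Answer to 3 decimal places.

The zero-one rule: include type A iff E₂/h₂ > λE₁/(1+λh₁). Equality gives the switch point.
λE₁h₂ = E₂ + λE₂h₁ ⇒ λ = E₂/(E₁h₂ − E₂h₁) = 0.32/(2.86 − 0.896) = 0.1629 per s.

0.163 per s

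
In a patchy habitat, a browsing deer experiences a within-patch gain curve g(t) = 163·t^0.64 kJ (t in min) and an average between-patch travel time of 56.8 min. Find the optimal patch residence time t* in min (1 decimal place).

Optimal t* satisfies g'(t*) = g(t*)/(T + t*).
g'(t) = 0.64·163·t^-0.36. Setting 0.64·163·t^-0.36 = 163·t^0.64/(56.8+t) gives 0.64(56.8+t) = t, so 0.36·t = 0.64×56.8.
t* = 0.64×56.8/0.36 = 101 min.

101.0 min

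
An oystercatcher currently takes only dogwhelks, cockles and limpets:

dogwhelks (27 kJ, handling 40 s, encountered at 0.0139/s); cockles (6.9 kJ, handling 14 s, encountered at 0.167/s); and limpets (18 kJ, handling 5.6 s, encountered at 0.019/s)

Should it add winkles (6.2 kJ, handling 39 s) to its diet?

Current rate: (0.0139×27 + 0.167×6.9 + 0.019×18)/(1 + 0.0139×40 + 0.167×14 + 0.019×5.6) = 0.4674 kJ/s.
Profitability of winkles: 6.2/39 = 0.159 kJ/s.
Since 0.159 < R, time spent handling winkles is better spent searching.

No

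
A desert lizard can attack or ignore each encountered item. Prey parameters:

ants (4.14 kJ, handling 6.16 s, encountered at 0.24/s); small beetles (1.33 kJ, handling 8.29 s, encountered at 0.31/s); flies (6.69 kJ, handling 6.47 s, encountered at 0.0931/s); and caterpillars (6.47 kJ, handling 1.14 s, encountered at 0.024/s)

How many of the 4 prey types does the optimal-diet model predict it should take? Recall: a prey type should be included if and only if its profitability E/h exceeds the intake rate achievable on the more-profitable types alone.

3

E/h in descending order: caterpillars 5.68, flies 1.03, ants 0.672, small beetles 0.16 kJ/s. The optimal diet is the largest prefix of this list for which every included type satisfies E_i/h_i > R on the types above it.
Rate on top 1: 0.1511. flies: 1.03 > 0.1511 → include.
Rate on top 2: 0.4775. ants: 0.672 > 0.4775 → include.
Rate on top 3: 0.57. small beetles: 0.16 < 0.57 → exclude; stop.
Optimal diet: caterpillars, flies, ants — 3 of 4 types.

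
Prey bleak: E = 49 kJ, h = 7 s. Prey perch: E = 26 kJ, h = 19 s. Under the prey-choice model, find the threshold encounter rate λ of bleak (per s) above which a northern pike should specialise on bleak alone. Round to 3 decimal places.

Drop perch once their profitability E₂/h₂ falls below the rate achievable on bleak alone: E₂/h₂ = λE₁/(1 + λh₁).
Solve for λ: λE₁h₂ = E₂(1 + λh₁) → λ(E₁h₂ − E₂h₁) = E₂ → λ = E₂/(E₁h₂ − E₂h₁).
λ = 26/(49×19 − 26×7) = 26/749 = 0.03471 per s.

0.035 per s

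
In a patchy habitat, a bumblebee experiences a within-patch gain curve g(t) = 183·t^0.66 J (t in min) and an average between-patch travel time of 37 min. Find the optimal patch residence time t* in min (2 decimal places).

Optimal t* satisfies g'(t*) = g(t*)/(T + t*).
g'(t) = 0.66·183·t^-0.34. Setting 0.66·183·t^-0.34 = 183·t^0.66/(37+t) gives 0.66(37+t) = t, so 0.34·t = 0.66×37.
t* = 0.66×37/0.34 = 71.82 min.

71.82 min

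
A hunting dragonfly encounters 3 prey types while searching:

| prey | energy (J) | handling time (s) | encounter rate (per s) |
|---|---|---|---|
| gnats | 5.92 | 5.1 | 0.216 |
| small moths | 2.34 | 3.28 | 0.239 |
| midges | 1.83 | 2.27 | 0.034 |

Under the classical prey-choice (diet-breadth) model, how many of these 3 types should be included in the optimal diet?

3

Rank by E/h (J/s): gnats 1.16, midges 0.806, small moths 0.713. Include each in turn until the next type's E/h falls below the running intake rate.
Rate on top 1: 0.6085. midges: 0.806 > 0.6085 → include.
Rate on top 2: 0.6155. small moths: 0.713 > 0.6155 → include.
Optimal diet: gnats, midges, small moths — 3 of 3 types.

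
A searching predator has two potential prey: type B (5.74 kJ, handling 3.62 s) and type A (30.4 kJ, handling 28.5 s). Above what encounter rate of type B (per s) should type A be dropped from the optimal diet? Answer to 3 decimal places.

0.568 per s

Drop type A once their profitability E₂/h₂ falls below the rate achievable on type B alone: E₂/h₂ = λE₁/(1 + λh₁).
Solve for λ: λE₁h₂ = E₂(1 + λh₁) → λ(E₁h₂ − E₂h₁) = E₂ → λ = E₂/(E₁h₂ − E₂h₁).
λ = 30.4/(5.74×28.5 − 30.4×3.62) = 30.4/53.54 = 0.5678 per s.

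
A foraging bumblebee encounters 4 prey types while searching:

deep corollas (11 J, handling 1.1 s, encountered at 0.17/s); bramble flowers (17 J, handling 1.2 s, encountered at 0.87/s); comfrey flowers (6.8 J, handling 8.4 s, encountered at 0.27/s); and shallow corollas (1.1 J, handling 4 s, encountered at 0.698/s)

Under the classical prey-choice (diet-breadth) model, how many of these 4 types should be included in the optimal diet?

2

Rank by E/h (J/s): bramble flowers 14.2, deep corollas 10, comfrey flowers 0.81, shallow corollas 0.275. Include each in turn until the next type's E/h falls below the running intake rate.
Rate on top 1: 7.236. deep corollas: 10 > 7.236 → include.
Rate on top 2: 7.468. comfrey flowers: 0.81 < 7.468 → exclude; stop.
Optimal diet: bramble flowers, deep corollas — 2 of 4 types.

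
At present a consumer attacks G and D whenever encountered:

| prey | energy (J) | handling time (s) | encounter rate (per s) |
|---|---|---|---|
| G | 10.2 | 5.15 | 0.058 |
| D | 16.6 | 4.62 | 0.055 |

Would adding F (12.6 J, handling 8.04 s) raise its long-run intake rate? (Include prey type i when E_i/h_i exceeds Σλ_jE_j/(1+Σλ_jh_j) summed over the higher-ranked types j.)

On G and D alone, R = ΣλE/(1+Σλh) = 1.505/1.553 = 0.969 J/s.
F: E/h = 12.6/8.04 = 1.567 J/s.
Since 1.567 > R, including F increases the long-run rate.

Yes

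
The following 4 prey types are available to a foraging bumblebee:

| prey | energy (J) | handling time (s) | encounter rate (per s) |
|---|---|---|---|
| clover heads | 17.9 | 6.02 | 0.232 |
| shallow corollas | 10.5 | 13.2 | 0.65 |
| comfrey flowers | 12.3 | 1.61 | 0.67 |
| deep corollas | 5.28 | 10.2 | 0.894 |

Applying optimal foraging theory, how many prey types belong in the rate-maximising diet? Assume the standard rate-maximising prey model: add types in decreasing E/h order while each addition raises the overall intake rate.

E/h in descending order: comfrey flowers 7.64, clover heads 2.97, shallow corollas 0.795, deep corollas 0.518 J/s. The optimal diet is the largest prefix of this list for which every included type satisfies E_i/h_i > R on the types above it.
Rate on top 1: 3.964. clover heads: 2.97 < 3.964 → exclude; stop.
Optimal diet: comfrey flowers — 1 of 4 types.

1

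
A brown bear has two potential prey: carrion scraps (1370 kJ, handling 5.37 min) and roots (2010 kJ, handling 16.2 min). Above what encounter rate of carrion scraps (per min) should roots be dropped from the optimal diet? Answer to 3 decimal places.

At the threshold, the rate on carrion scraps alone equals the profitability of roots: λ·1370/(1 + λ·5.37) = 2010/16.2 = 124.1.
Rearranging, λ(1370 − 124.1×5.37) = 124.1, so λ = 124.1/703.7 = 0.1763 per min.

0.176 per min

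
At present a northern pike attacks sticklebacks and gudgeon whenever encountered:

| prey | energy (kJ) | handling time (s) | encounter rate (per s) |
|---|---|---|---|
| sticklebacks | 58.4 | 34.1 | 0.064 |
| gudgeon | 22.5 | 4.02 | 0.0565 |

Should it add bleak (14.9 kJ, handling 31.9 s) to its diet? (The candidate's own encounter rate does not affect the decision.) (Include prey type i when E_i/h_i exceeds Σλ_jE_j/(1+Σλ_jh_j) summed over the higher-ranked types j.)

Current rate: (0.064×58.4 + 0.0565×22.5)/(1 + 0.064×34.1 + 0.0565×4.02) = 1.469 kJ/s.
bleak: E/h = 14.9/31.9 = 0.4671 kJ/s.
Since 0.4671 < R, time spent handling bleak is better spent searching.

No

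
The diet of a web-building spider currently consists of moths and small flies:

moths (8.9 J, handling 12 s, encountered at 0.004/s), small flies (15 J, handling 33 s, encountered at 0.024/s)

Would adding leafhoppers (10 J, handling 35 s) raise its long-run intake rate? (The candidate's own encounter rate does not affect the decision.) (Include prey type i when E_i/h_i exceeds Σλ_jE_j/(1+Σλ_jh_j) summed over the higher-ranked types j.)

On moths and small flies alone, R = ΣλE/(1+Σλh) = 0.3956/1.84 = 0.215 J/s.
leafhoppers: E/h = 10/35 = 0.2857 J/s.
0.2857 > 0.215, so adding leafhoppers raises the average — include it.

Yes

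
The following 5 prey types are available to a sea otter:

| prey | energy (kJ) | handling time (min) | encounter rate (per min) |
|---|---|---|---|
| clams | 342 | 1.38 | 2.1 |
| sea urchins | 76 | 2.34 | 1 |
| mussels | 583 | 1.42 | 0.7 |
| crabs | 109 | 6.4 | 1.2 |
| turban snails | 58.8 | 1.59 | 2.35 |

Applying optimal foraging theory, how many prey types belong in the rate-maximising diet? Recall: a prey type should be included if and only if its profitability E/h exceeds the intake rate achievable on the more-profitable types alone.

2

E/h in descending order: mussels 411, clams 248, turban snails 37, sea urchins 32.5, crabs 17 kJ/min. The optimal diet is the largest prefix of this list for which every included type satisfies E_i/h_i > R on the types above it.
Rate on top 1: 204.7. clams: 248 > 204.7 → include.
Rate on top 2: 230.2. turban snails: 37 < 230.2 → exclude; stop.
Optimal diet: mussels, clams — 2 of 5 types.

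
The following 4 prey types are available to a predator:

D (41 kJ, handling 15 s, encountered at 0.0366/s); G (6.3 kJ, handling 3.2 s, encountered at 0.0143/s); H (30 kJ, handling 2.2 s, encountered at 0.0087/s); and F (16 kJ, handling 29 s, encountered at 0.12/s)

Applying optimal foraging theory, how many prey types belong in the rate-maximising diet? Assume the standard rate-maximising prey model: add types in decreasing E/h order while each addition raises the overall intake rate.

Profitabilities (E/h, kJ/s): H 13.6, D 2.73, G 1.97, F 0.552. Add prey in this order while the next type's profitability exceeds the intake rate on those already taken.
Rate on top 1: 0.2561. D: 2.73 > 0.2561 → include.
Rate on top 2: 1.123. G: 1.97 > 1.123 → include.
Rate on top 3: 1.147. F: 0.552 < 1.147 → exclude; stop.
Optimal diet: H, D, G — 3 of 4 types.

3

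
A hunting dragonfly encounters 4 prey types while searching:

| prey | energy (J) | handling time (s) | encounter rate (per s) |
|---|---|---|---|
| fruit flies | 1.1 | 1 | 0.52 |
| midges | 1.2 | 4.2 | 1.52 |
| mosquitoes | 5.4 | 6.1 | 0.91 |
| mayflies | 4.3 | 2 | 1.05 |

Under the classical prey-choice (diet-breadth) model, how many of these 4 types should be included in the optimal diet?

1

E/h in descending order: mayflies 2.15, fruit flies 1.1, mosquitoes 0.885, midges 0.286 J/s. The optimal diet is the largest prefix of this list for which every included type satisfies E_i/h_i > R on the types above it.
Rate on top 1: 1.456. fruit flies: 1.1 < 1.456 → exclude; stop.
Optimal diet: mayflies — 1 of 4 types.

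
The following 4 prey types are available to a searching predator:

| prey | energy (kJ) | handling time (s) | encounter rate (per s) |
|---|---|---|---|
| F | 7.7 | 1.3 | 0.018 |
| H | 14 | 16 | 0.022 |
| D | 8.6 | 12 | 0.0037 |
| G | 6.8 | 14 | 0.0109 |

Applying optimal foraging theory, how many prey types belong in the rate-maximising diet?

E/h in descending order: F 5.92, H 0.875, D 0.717, G 0.486 kJ/s. The optimal diet is the largest prefix of this list for which every included type satisfies E_i/h_i > R on the types above it.
Rate on top 1: 0.1354. H: 0.875 > 0.1354 → include.
Rate on top 2: 0.3247. D: 0.717 > 0.3247 → include.
Rate on top 3: 0.337. G: 0.486 > 0.337 → include.
Optimal diet: F, H, D, G — 4 of 4 types.

4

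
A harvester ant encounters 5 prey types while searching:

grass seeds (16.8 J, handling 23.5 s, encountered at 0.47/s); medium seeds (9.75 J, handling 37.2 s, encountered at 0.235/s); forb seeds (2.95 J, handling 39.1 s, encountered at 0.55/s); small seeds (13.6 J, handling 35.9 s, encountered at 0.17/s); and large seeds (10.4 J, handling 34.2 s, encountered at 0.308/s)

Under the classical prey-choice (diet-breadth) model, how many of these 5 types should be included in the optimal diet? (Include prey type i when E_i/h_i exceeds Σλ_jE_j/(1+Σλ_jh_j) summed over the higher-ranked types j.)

1

E/h in descending order: grass seeds 0.715, small seeds 0.379, large seeds 0.304, medium seeds 0.262, forb seeds 0.0754 J/s. The optimal diet is the largest prefix of this list for which every included type satisfies E_i/h_i > R on the types above it.
Rate on top 1: 0.6555. small seeds: 0.379 < 0.6555 → exclude; stop.
Optimal diet: grass seeds — 1 of 5 types.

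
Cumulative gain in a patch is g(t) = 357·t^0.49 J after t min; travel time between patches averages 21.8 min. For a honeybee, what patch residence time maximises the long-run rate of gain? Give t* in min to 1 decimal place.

20.9 min

Maximise g(t)/(T+t): set derivative to zero → g'(t)(T+t) = g(t).
g'(t) = 0.49·357·t^-0.51. Setting 0.49·357·t^-0.51 = 357·t^0.49/(21.8+t) gives 0.49(21.8+t) = t, so 0.51·t = 0.49×21.8.
t* = 0.49×21.8/0.51 = 20.95 min.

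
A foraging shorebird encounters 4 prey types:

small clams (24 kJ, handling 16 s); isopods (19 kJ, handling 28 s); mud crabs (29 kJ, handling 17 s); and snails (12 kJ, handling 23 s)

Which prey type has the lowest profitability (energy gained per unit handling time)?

snails

Profitability E/h (kJ/s): small clams = 24/16 = 1.5, isopods = 19/28 = 0.679, mud crabs = 29/17 = 1.71, snails = 12/23 = 0.522.
Ranked: mud crabs > small clams > isopods > snails.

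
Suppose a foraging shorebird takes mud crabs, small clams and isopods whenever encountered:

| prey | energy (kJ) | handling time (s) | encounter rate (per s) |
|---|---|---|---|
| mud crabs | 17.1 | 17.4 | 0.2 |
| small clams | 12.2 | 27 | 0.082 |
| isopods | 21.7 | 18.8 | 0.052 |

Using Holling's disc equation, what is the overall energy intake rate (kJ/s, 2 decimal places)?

R = Σλ_iE_i / (1 + Σλ_ih_i)
Numerator: 0.2×17.1 + 0.082×12.2 + 0.052×21.7 = 5.549
Denominator: 1 + 0.2×17.4 + 0.082×27 + 0.052×18.8 = 7.672
R = 5.549/7.672 = 0.7233 kJ/s

0.72 kJ/s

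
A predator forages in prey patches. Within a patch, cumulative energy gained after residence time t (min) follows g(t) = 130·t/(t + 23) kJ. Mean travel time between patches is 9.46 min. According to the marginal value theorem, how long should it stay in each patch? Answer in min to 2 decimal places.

14.75 min

Optimal t* satisfies g'(t*) = g(t*)/(T + t*).
g'(t) = 130·23/(t + 23)². Setting 130·23/(t+23)² = 130t/[(t+23)(9.46+t)] gives 23(9.46+t) = t(t+23), so t² = 23×9.46 = 217.6.
t* = √217.6 = 14.75 min.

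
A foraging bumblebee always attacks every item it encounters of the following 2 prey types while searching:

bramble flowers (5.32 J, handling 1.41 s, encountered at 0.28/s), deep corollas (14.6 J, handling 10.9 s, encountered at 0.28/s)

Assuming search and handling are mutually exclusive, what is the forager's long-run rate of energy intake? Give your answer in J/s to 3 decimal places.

R = Σλ_iE_i / (1 + Σλ_ih_i)
Numerator: 0.28×5.32 + 0.28×14.6 = 5.578
Denominator: 1 + 0.28×1.41 + 0.28×10.9 = 4.447
R = 5.578/4.447 = 1.254 J/s

1.254 J/s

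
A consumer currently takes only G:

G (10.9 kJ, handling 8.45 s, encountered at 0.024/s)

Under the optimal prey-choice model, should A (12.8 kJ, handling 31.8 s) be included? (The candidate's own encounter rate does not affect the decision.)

Yes

On G alone, R = ΣλE/(1+Σλh) = 0.2616/1.203 = 0.2175 kJ/s.
A: E/h = 12.8/31.8 = 0.4025 kJ/s.
0.4025 > 0.2175, so adding A raises the average — include it.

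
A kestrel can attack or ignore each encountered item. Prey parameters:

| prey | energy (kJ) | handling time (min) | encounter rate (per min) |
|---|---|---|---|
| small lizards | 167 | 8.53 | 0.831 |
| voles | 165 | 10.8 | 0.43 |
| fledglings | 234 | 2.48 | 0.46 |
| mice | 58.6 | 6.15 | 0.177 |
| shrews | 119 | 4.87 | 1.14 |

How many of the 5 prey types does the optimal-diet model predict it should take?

1

E/h in descending order: fledglings 94.4, shrews 24.4, small lizards 19.6, voles 15.3, mice 9.53 kJ/min. The optimal diet is the largest prefix of this list for which every included type satisfies E_i/h_i > R on the types above it.
Rate on top 1: 50.28. shrews: 24.4 < 50.28 → exclude; stop.
Optimal diet: fledglings — 1 of 5 types.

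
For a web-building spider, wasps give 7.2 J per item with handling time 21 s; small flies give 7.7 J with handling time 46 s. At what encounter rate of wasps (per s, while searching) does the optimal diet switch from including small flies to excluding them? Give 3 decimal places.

Drop small flies once their profitability E₂/h₂ falls below the rate achievable on wasps alone: E₂/h₂ = λE₁/(1 + λh₁).
Solve for λ: λE₁h₂ = E₂(1 + λh₁) → λ(E₁h₂ − E₂h₁) = E₂ → λ = E₂/(E₁h₂ − E₂h₁).
λ = 7.7/(7.2×46 − 7.7×21) = 7.7/169.5 = 0.04543 per s.

0.045 per s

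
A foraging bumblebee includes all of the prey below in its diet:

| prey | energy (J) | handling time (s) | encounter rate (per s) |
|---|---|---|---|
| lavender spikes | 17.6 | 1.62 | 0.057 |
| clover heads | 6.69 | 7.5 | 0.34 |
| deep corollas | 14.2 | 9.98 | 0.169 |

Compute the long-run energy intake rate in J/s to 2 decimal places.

Energy encountered per unit search time: 0.057×17.6 + 0.34×6.69 + 0.169×14.2 = 5.678 J/s.
Handling time per unit search time: 0.057×1.62 + 0.34×7.5 + 0.169×9.98 = 4.329.
Rate = 5.678/(1 + 4.329) = 1.065 J/s.

1.07 J/s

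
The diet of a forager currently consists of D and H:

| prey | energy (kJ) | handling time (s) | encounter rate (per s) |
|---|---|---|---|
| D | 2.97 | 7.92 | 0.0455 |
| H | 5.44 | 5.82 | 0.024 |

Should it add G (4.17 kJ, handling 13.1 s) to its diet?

Yes

On D and H alone, R = ΣλE/(1+Σλh) = 0.2657/1.5 = 0.1771 kJ/s.
G: E/h = 4.17/13.1 = 0.3183 kJ/s.
0.3183 > 0.1771, so adding G raises the average — include it.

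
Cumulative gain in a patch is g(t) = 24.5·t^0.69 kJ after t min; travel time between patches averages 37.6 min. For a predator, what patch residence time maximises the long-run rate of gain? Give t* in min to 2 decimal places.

Maximise g(t)/(T+t): set derivative to zero → g'(t)(T+t) = g(t).
g'(t) = 0.69·24.5·t^-0.31. Setting 0.69·24.5·t^-0.31 = 24.5·t^0.69/(37.6+t) gives 0.69(37.6+t) = t, so 0.31·t = 0.69×37.6.
t* = 0.69×37.6/0.31 = 83.69 min.

83.69 min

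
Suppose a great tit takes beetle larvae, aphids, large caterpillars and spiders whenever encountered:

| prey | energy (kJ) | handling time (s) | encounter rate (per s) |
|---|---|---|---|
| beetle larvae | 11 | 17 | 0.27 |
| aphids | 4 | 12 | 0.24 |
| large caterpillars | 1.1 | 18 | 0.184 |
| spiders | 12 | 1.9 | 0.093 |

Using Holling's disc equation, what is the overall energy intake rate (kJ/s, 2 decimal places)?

R = (0.27×11 + 0.24×4 + 0.184×1.1 + 0.093×12) / (1 + 0.27×17 + 0.24×12 + 0.184×18 + 0.093×1.9) = 5.248/11.96 = 0.4389 kJ/s.

0.44 kJ/s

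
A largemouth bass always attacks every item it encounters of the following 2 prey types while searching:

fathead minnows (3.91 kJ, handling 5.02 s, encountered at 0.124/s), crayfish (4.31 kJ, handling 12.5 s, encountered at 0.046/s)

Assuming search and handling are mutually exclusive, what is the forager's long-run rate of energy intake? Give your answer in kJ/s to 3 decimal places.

0.311 kJ/s

R = (0.124×3.91 + 0.046×4.31) / (1 + 0.124×5.02 + 0.046×12.5) = 0.6831/2.197 = 0.3109 kJ/s.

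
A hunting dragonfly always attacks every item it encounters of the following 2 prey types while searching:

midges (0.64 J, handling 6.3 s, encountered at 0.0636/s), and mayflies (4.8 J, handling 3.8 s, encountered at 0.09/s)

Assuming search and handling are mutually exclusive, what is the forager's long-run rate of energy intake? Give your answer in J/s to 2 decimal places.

R = (0.0636×0.64 + 0.09×4.8) / (1 + 0.0636×6.3 + 0.09×3.8) = 0.4727/1.743 = 0.2713 J/s.

0.27 J/s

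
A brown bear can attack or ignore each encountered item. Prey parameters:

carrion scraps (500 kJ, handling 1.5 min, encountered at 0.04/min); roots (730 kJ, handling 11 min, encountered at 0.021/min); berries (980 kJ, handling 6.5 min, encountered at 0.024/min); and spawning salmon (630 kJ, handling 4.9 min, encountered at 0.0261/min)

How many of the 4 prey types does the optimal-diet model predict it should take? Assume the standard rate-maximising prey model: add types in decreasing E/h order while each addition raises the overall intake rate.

4

Rank by E/h (kJ/min): carrion scraps 333, berries 151, spawning salmon 129, roots 66.4. Include each in turn until the next type's E/h falls below the running intake rate.
Rate on top 1: 18.87. berries: 151 > 18.87 → include.
Rate on top 2: 35.79. spawning salmon: 129 > 35.79 → include.
Rate on top 3: 44.62. roots: 66.4 > 44.62 → include.
Optimal diet: carrion scraps, berries, spawning salmon, roots — 4 of 4 types.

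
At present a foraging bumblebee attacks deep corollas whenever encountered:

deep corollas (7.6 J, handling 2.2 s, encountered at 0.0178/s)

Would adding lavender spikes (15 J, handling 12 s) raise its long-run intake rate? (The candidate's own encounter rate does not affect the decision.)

Yes

Intake rate on the current diet: R = (0.0178×7.6) / (1 + 0.0178×2.2) = 0.1353/1.039 = 0.1302 J/s.
Profitability of lavender spikes: 15/12 = 1.25 J/s.
1.25 > 0.1302, so adding lavender spikes raises the average — include it.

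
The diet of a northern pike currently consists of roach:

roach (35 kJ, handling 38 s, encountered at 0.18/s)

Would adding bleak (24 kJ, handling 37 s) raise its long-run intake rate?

No

Current rate: (0.18×35)/(1 + 0.18×38) = 0.8036 kJ/s.
bleak: E/h = 24/37 = 0.6486 kJ/s.
Since 0.6486 < R, time spent handling bleak is better spent searching.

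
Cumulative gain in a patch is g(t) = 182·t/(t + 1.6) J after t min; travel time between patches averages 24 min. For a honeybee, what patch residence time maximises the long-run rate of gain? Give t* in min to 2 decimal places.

By the marginal value theorem, leave when the instantaneous gain rate g'(t) equals the habitat-wide average g(t)/(T + t).
g'(t) = 182·1.6/(t + 1.6)². Setting 182·1.6/(t+1.6)² = 182t/[(t+1.6)(24+t)] gives 1.6(24+t) = t(t+1.6), so t² = 1.6×24 = 38.4.
t* = √38.4 = 6.197 min.

6.20 min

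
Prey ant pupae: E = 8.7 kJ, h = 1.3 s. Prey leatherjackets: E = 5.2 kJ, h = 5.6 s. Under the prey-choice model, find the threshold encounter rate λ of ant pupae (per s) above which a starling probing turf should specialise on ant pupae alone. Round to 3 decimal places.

0.124 per s

The zero-one rule: include leatherjackets iff E₂/h₂ > λE₁/(1+λh₁). Equality gives the switch point.
λE₁h₂ = E₂ + λE₂h₁ ⇒ λ = E₂/(E₁h₂ − E₂h₁) = 5.2/(48.72 − 6.76) = 0.1239 per s.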